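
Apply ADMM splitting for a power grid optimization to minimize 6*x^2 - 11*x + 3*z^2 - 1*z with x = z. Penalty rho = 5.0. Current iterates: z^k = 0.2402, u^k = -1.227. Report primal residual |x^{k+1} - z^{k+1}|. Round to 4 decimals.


ADMM iteration with rho = 5.0, z^k = 0.2402, u^k = -1.227
Step 1: x-update.
Minimize 6*x^2 - 11*x + (5.0/2)*(x - 0.2402 - 1.227)^2
FOC: (2*6 + 5.0)*x = 11 + 5.0*(0.2402 + 1.227)
x^{k+1} = 1.0786
Step 2: z-update.
Minimize 3*z^2 - 1*z + (5.0/2)*(1.0786 - z - 1.227)^2
FOC: (2*3 + 5.0)*z = 1 + 5.0*(1.0786 - 1.227)
z^{k+1} = 0.0234
Step 3: u-update.
u^{k+1} = -1.227 + 1.0786 - 0.0234 = -0.1719
Step 4: Primal residual = |1.0786 - 0.0234| = 1.0551


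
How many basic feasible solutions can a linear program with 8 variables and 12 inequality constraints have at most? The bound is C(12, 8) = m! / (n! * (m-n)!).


Each vertex corresponds to some choice of n active constraints out of m, so the number of vertices is at most C(m, n) = m! / (n!(m-n)!).
m = 12, n = 8
Numerator: 12 * 11 * 10 * 9 * 8 * 7 * 6 * 5
Denominator: 8! = 40320
C(12, 8) = 495


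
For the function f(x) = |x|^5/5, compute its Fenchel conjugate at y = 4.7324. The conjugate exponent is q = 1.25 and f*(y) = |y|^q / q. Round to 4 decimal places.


The conjugate exponent q satisfies 1/p + 1/q = 1.
p = 5, so q = 5/(5 - 1) = 1.25
|y|^q = 4.7324^1.25 = 6.9799
f*(4.7324) = 6.9799 / 1.25 = 5.584


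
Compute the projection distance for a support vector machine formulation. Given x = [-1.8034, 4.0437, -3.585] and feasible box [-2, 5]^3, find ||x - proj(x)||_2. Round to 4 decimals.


Project each component onto [-2, 5].
clip(-1.8034) = -1.8034, clip(4.0437) = 4.0437, clip(-3.585) = -2.0
Projection = [-1.8034, 4.0437, -2.0]
Squared diffs: [0.0, 0.0, 2.5122]
Distance = sqrt(2.5122) = 1.585


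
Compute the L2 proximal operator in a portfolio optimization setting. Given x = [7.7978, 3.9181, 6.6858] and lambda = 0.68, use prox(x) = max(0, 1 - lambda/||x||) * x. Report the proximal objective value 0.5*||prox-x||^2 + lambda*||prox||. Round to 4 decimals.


Step 1: Compute ||x||.
||x|| = 10.9935
Step 2: Compute scaling factor.
scale = max(0, 1 - 0.68/10.9935) = 0.9381
Step 3: prox(x) = [7.3155, 3.6757, 6.2723]
||prox(x)|| = 10.3135
Step 4: Proximal objective.
0.5*||prox-x||^2 = 0.2312
lambda*||prox|| = 7.0132
Total = 7.2444


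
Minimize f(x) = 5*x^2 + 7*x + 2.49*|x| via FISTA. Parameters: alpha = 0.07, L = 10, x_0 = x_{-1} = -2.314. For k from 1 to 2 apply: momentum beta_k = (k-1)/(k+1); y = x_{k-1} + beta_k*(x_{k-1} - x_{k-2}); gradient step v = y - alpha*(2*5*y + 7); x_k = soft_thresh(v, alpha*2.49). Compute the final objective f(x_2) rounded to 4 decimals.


FISTA on f(x) = 5*x^2 + 7*x + 2.49*|x|
L = 10, alpha = 0.07
Iteration 1: beta = 0.0, y = -2.314 + 0.0*(-2.314 + 2.314) = -2.314
  grad(y) = -16.14, v = y - alpha*grad = -1.1842
  prox(v) = soft_thresh(-1.1842, 0.1743) = -1.0099
Iteration 2: beta = 0.3333, y = -1.0099 + 0.3333*(-1.0099 + 2.314) = -0.5752
  grad(y) = 1.248, v = y - alpha*grad = -0.6626
  prox(v) = soft_thresh(-0.6626, 0.1743) = -0.4883
f(x_2) = 5*(-0.4883)^2 + 7*(-0.4883) + 2.49*|-0.4883| = -1.0101


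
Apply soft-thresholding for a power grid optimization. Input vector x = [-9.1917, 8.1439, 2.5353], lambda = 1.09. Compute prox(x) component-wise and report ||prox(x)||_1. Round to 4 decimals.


Soft-thresholding with lambda = 1.09:
prox(-9.1917) = sign(-9.1917)*max(|-9.1917| - 1.09, 0) = -8.1017
prox(8.1439) = sign(8.1439)*max(|8.1439| - 1.09, 0) = 7.0539
prox(2.5353) = sign(2.5353)*max(|2.5353| - 1.09, 0) = 1.4453
prox(x) = [-8.1017, 7.0539, 1.4453]
||prox(x)||_1 = 8.1017 + 7.0539 + 1.4453 = 16.6009


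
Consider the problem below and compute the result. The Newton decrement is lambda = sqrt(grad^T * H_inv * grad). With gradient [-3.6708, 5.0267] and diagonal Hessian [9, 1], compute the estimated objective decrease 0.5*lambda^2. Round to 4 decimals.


Step 1: H is diagonal, so H^(-1) * g = [-0.4079, 5.0267].
Step 2: g^T H^(-1) g = sum_i g_i^2 / H_ii
  = (-3.6708)^2/9 + (5.0267)^2/1
  = 1.4972 + 25.2677 = 26.7649
Step 3: Objective decrease = 0.5 * g^T H^(-1) g = 13.3825


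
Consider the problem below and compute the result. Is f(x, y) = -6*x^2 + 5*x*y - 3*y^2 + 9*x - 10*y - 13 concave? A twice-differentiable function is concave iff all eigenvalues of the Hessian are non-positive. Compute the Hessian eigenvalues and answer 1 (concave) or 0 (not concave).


The Hessian of f(x,y) = -6*x^2 + 5*x*y - 3*y^2 + 9*x - 10*y - 13 is:
H = [[-12, 5], [5, -6]]
Trace = -12 - 6 = -18
Determinant = -12*-6 - (5)^2 = 47
Discriminant = (-18)^2 - 4*47 = 136.0
Eigenvalues: lambda_1 = -14.831, lambda_2 = -3.169
The function is concave.

1


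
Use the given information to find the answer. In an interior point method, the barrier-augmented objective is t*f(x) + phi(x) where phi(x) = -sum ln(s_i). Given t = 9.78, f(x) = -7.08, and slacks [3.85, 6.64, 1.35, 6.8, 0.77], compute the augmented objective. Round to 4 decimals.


Step 1: Compute log-barrier.
ln values: [1.3481, 1.8931, 0.3001, 1.9169, -0.2614]
phi = -(1.3481 + 1.8931 + 0.3001 + 1.9169 - 0.2614) = -5.1968
Step 2: Compute augmented objective.
t*f(x) = 9.78*-7.08 = -69.2424
Total = -69.2424 - 5.1968 = -74.4392


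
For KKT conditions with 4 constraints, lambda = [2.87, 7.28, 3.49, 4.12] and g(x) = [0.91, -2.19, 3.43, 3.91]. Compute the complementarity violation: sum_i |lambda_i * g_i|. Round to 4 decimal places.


KKT complementary slackness check:
lambda_1 * g_1 = 2.87 * 0.91 = 2.6117
lambda_2 * g_2 = 7.28 * -2.19 = -15.9432
lambda_3 * g_3 = 3.49 * 3.43 = 11.9707
lambda_4 * g_4 = 4.12 * 3.91 = 16.1092
Total violation = 2.6117 + 15.9432 + 11.9707 + 16.1092 = 46.6348


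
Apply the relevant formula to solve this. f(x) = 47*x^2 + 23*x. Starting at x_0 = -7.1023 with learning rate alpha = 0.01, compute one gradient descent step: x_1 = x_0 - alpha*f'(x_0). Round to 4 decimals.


We compute the gradient at x_0 and apply the update.
f'(x) = 94*x + 23
f'(-7.1023) = 94*-7.1023 + 23 = -644.6162
x_1 = -7.1023 - 0.01*-644.6162 = -0.6561


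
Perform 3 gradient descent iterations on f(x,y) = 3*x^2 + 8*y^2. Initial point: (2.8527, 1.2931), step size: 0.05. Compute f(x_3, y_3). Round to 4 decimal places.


Gradient descent on f(x,y) = 3*x^2 + 8*y^2.
Starting point: (2.8527, 1.2931), alpha = 0.05
Step 1: grad_x = 2*3*2.8527 = 17.1162, grad_y = 2*8*1.2931 = 20.6896
  x_1 = 2.8527 - 0.05*17.1162 = 1.9969
  y_1 = 1.2931 - 0.05*20.6896 = 0.2586
Step 2: grad_x = 2*3*1.9969 = 11.9813, grad_y = 2*8*0.2586 = 4.1379
  x_2 = 1.9969 - 0.05*11.9813 = 1.3978
  y_2 = 0.2586 - 0.05*4.1379 = 0.0517
Step 3: grad_x = 2*3*1.3978 = 8.3869, grad_y = 2*8*0.0517 = 0.8276
  x_3 = 1.3978 - 0.05*8.3869 = 0.9785
  y_3 = 0.0517 - 0.05*0.8276 = 0.0103
f(0.9785, 0.0103) = 3*0.9785^2 + 8*0.0103^2 = 2.8731


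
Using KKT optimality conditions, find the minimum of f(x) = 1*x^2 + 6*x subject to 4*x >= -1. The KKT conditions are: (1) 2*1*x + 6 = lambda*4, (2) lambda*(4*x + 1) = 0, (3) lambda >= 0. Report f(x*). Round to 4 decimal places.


Step 1: Try lambda = 0 (constraint inactive).
x_unc = -6/(2*1) = -3.0
Check: 4*-3.0 = -12.0 < -1 -- violated!
Step 2: Constraint must be active: 4*x = -1
x* = -1/4 = -0.25
lambda = (2*1*(-0.25) + 6)/4 = 1.375
Step 3: Compute optimal value.
f(x*) = 1*(-0.25)^2 + 6*(-0.25) = -1.4375


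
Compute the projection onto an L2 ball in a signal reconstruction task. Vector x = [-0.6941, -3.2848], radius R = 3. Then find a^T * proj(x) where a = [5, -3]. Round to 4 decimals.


Step 1: Compute ||x|| (intermediates to 6 decimals).
||x|| = sqrt((-0.6941)^2 + (-3.2848)^2) = 3.357333
Step 2: Project.
Since ||x|| > R, scale = R/||x|| = 3/3.357333 = 0.893566, proj(x) = scale * x
proj(x) = [-0.620224, -2.935186]
Step 3: Dot product.
a^T * proj(x) = 5*(-0.620224) - 3*(-2.935186) = 5.7044


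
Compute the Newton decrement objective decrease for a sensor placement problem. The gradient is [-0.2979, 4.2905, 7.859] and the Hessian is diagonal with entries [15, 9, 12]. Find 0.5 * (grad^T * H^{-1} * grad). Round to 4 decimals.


Step 1: H is diagonal, so H^(-1) * g = [-0.0199, 0.4767, 0.6549].
Step 2: g^T H^(-1) g = sum_i g_i^2 / H_ii
  = (-0.2979)^2/15 + (4.2905)^2/9 + (7.859)^2/12
  = 0.0059 + 2.0454 + 5.147 = 7.1983
Step 3: Objective decrease = 0.5 * g^T H^(-1) g = 3.5991


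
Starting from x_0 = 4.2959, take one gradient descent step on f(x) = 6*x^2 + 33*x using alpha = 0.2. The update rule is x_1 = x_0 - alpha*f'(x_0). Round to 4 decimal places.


We compute the gradient at x_0 and apply the update.
f'(x) = 12*x + 33
f'(4.2959) = 12*4.2959 + 33 = 84.5508
x_1 = 4.2959 - 0.2*84.5508 = -12.6143


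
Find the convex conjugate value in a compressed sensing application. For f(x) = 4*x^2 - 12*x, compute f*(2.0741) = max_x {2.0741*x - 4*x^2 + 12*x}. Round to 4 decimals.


f*(y) = sup_x {y*x - a*x^2 - b*x} = sup_x {(y-b)*x - a*x^2}
FOC: (y - b) - 2a*x = 0 => x* = (y - b)/(2a)
x* = (2.0741 + 12)/(2*4) = 1.7593
f*(2.0741) = (y-b)^2/(4a) = (2.0741 + 12)^2/(4*4)
= 198.0803/16 = 12.38


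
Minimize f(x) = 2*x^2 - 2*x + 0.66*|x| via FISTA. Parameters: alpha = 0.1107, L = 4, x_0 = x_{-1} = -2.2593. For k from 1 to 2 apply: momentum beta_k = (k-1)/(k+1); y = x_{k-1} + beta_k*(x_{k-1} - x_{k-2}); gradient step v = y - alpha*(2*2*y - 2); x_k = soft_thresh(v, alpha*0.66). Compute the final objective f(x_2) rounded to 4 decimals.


FISTA on f(x) = 2*x^2 - 2*x + 0.66*|x|
L = 4, alpha = 0.1107
Iteration 1: beta = 0.0, y = -2.2593 + 0.0*(-2.2593 + 2.2593) = -2.2593
  grad(y) = -11.0372, v = y - alpha*grad = -1.0375
  prox(v) = soft_thresh(-1.0375, 0.0731) = -0.9644
Iteration 2: beta = 0.3333, y = -0.9644 + 0.3333*(-0.9644 + 2.2593) = -0.5328
  grad(y) = -4.1312, v = y - alpha*grad = -0.0755
  prox(v) = soft_thresh(-0.0755, 0.0731) = -0.0024
f(x_2) = 2*(-0.0024)^2 - 2*(-0.0024) + 0.66*|-0.0024| = 0.0064


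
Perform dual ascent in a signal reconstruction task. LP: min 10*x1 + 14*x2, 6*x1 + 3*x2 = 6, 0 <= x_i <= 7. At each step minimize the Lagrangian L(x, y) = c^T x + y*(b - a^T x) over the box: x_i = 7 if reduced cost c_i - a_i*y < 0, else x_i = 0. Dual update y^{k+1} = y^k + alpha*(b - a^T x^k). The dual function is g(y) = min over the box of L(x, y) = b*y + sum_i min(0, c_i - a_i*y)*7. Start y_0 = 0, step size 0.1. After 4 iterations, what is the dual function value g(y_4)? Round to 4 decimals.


Dual ascent for LP: min 10*x1 + 14*x2, 6*x1 + 3*x2 = 6, 0 <= x_i <= 7
Step 1: y^k = 0.0, reduced costs: (10.0, 14.0)
  x^k = (0.0, 0.0), subgradient = b - a^T x = 6.0
  y^{k+1} = 0.0 + 0.1*6.0 = 0.6
Step 2: y^k = 0.6, reduced costs: (6.4, 12.2)
  x^k = (0.0, 0.0), subgradient = b - a^T x = 6.0
  y^{k+1} = 0.6 + 0.1*6.0 = 1.2
Step 3: y^k = 1.2, reduced costs: (2.8, 10.4)
  x^k = (0.0, 0.0), subgradient = b - a^T x = 6.0
  y^{k+1} = 1.2 + 0.1*6.0 = 1.8
Step 4: y^k = 1.8, reduced costs: (-0.8, 8.6)
  x^k = (7.0, 0.0), subgradient = b - a^T x = -36.0
  y^{k+1} = 1.8 + 0.1*-36.0 = -1.8
Dual objective at y_4 = -1.8: reduced costs (20.8, 19.4), box minimizer x = (0.0, 0.0)
g(y_4) = b*y + (c1 - a1*y)*x1 + (c2 - a2*y)*x2 = 6*(-1.8) + 20.8*0.0 + 19.4*0.0 = -10.8 + 0.0 + 0.0 = -10.8


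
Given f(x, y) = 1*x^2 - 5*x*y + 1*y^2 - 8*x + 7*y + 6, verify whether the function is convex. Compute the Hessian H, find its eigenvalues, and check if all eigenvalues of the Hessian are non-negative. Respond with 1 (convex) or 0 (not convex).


The Hessian of f(x,y) = 1*x^2 - 5*x*y + 1*y^2 - 8*x + 7*y + 6 is:
H = [[2, -5], [-5, 2]]
Trace = 2 + 2 = 4
Determinant = 2*2 - (-5)^2 = -21
Discriminant = (4)^2 - 4*-21 = 100.0
Eigenvalues: lambda_1 = -3.0, lambda_2 = 7.0
The function is not convex.

0


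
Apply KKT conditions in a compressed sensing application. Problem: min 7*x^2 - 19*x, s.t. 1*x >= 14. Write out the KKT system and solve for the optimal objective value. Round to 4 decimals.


Step 1: Try lambda = 0 (constraint inactive).
x_unc = 19/(2*7) = 1.3571
Check: 1*1.3571 = 1.3571 < 14 -- violated!
Step 2: Constraint must be active: 1*x = 14
x* = 14/1 = 14.0
lambda = (2*7*14.0 - 19)/1 = 177.0
Step 3: Compute optimal value.
f(x*) = 7*14.0^2 - 19*14.0 = 1106.0


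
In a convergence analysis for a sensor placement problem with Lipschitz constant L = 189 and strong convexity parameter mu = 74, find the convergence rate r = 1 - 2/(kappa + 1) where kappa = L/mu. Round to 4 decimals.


Step 1: Compute the condition number.
kappa = L/mu = 189/74 = 2.5541
Step 2: Compute the convergence rate.
r = 1 - 2/(kappa + 1) = 1 - 2*mu/(L + mu) = (L - mu)/(L + mu) = 115/263 = 0.4373


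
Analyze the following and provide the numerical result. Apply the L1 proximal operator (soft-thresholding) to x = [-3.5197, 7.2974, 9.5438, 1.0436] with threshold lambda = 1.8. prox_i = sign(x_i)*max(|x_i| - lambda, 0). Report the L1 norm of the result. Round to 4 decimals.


Soft-thresholding with lambda = 1.8:
prox(-3.5197) = sign(-3.5197)*max(|-3.5197| - 1.8, 0) = -1.7197
prox(7.2974) = sign(7.2974)*max(|7.2974| - 1.8, 0) = 5.4974
prox(9.5438) = sign(9.5438)*max(|9.5438| - 1.8, 0) = 7.7438
prox(1.0436) = sign(1.0436)*max(|1.0436| - 1.8, 0) = 0.0
prox(x) = [-1.7197, 5.4974, 7.7438, 0.0]
||prox(x)||_1 = 1.7197 + 5.4974 + 7.7438 + 0.0 = 14.9609


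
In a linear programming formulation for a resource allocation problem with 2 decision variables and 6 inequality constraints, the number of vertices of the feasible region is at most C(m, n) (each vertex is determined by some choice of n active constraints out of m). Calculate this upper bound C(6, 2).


Each vertex corresponds to some choice of n active constraints out of m, so the number of vertices is at most C(m, n) = m! / (n!(m-n)!).
m = 6, n = 2
Numerator: 6 * 5
Denominator: 2! = 2
C(6, 2) = 15


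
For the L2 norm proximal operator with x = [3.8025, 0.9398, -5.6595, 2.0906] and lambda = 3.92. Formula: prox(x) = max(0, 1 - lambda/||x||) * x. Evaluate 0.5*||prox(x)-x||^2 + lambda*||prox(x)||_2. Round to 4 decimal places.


Step 1: Compute ||x||.
||x|| = 7.1932
Step 2: Compute scaling factor.
scale = max(0, 1 - 3.92/7.1932) = 0.455
Step 3: prox(x) = [1.7303, 0.4277, -2.5753, 0.9513]
||prox(x)|| = 3.2732
Step 4: Proximal objective.
0.5*||prox-x||^2 = 7.6832
lambda*||prox|| = 12.8309
Total = 20.5143


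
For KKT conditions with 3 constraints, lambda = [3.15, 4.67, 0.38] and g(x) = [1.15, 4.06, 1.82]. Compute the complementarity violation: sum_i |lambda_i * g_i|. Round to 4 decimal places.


KKT complementary slackness check:
lambda_1 * g_1 = 3.15 * 1.15 = 3.6225
lambda_2 * g_2 = 4.67 * 4.06 = 18.9602
lambda_3 * g_3 = 0.38 * 1.82 = 0.6916
Total violation = 3.6225 + 18.9602 + 0.6916 = 23.2743


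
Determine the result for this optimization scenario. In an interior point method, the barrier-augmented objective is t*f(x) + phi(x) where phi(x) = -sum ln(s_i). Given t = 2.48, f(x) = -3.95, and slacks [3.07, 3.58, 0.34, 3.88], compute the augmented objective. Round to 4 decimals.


Step 1: Compute log-barrier.
ln values: [1.1217, 1.2754, -1.0788, 1.3558]
phi = -(1.1217 + 1.2754 - 1.0788 + 1.3558) = -2.6741
Step 2: Compute augmented objective.
t*f(x) = 2.48*-3.95 = -9.796
Total = -9.796 - 2.6741 = -12.4701


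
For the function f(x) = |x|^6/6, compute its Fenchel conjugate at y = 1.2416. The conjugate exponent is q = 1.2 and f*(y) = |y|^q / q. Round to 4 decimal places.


The conjugate exponent q satisfies 1/p + 1/q = 1.
p = 6, so q = 6/(6 - 1) = 1.2
|y|^q = 1.2416^1.2 = 1.2965
f*(1.2416) = 1.2965 / 1.2 = 1.0804


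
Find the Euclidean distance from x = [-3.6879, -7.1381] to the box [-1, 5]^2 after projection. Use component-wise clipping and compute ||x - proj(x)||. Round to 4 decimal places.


Project each component onto [-1, 5].
clip(-3.6879) = -1.0, clip(-7.1381) = -1.0
Projection = [-1.0, -1.0]
Squared diffs: [7.2248, 37.6763]
Distance = sqrt(44.9011) = 6.7008


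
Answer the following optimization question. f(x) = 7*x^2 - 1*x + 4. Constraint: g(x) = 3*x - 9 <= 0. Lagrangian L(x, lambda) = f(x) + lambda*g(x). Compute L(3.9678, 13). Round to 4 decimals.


Step 1: Evaluate f(x).
f(3.9678) = 7*3.9678^2 - 1*3.9678 + 4 = 110.2363
Step 2: Evaluate g(x).
g(3.9678) = 3*3.9678 - 9 = 2.9034
Step 3: Compute Lagrangian.
L = 110.2363 + 13*2.9034 = 147.9805


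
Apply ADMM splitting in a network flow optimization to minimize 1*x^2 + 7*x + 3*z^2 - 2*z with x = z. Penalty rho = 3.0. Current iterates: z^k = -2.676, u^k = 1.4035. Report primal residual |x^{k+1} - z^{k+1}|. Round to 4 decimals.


ADMM iteration with rho = 3.0, z^k = -2.676, u^k = 1.4035
Step 1: x-update.
Minimize 1*x^2 + 7*x + (3.0/2)*(x + 2.676 + 1.4035)^2
FOC: (2*1 + 3.0)*x = -7 + 3.0*(-2.676 - 1.4035)
x^{k+1} = -3.8477
Step 2: z-update.
Minimize 3*z^2 - 2*z + (3.0/2)*(-3.8477 - z + 1.4035)^2
FOC: (2*3 + 3.0)*z = 2 + 3.0*(-3.8477 + 1.4035)
z^{k+1} = -0.5925
Step 3: u-update.
u^{k+1} = 1.4035 - 3.8477 + 0.5925 = -1.8517
Step 4: Primal residual = |-3.8477 + 0.5925| = 3.2552


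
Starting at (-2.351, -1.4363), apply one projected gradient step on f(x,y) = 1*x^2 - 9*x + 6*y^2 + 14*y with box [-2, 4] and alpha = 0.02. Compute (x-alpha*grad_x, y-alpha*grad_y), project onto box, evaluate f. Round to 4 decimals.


Step 1: Compute gradient at (-2.351, -1.4363).
grad_x = 2*1*-2.351 - 9 = -13.702
grad_y = 2*6*-1.4363 + 14 = -3.2356
Step 2: Gradient step.
x_raw = -2.351 - 0.02*-13.702 = -2.077
y_raw = -1.4363 - 0.02*-3.2356 = -1.3716
Step 3: Project onto [-2, 4].
x_proj = clip(-2.077) = -2.0
y_proj = clip(-1.3716) = -1.3716
Step 4: Evaluate f.
f(-2.0, -1.3716) = 14.0853


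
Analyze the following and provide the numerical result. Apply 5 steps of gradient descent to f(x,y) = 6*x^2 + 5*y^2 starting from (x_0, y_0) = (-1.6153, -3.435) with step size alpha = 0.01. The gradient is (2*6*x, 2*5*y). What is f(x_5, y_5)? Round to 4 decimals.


Gradient descent on f(x,y) = 6*x^2 + 5*y^2.
Starting point: (-1.6153, -3.435), alpha = 0.01
Step 1: grad_x = 2*6*-1.6153 = -19.3836, grad_y = 2*5*-3.435 = -34.35
  x_1 = -1.6153 - 0.01*-19.3836 = -1.4215
  y_1 = -3.435 - 0.01*-34.35 = -3.0915
Step 2: grad_x = 2*6*-1.4215 = -17.0576, grad_y = 2*5*-3.0915 = -30.915
  x_2 = -1.4215 - 0.01*-17.0576 = -1.2509
  y_2 = -3.0915 - 0.01*-30.915 = -2.7824
Step 3: grad_x = 2*6*-1.2509 = -15.0107, grad_y = 2*5*-2.7824 = -27.8235
  x_3 = -1.2509 - 0.01*-15.0107 = -1.1008
  y_3 = -2.7824 - 0.01*-27.8235 = -2.5041
Step 4: grad_x = 2*6*-1.1008 = -13.2094, grad_y = 2*5*-2.5041 = -25.0412
  x_4 = -1.1008 - 0.01*-13.2094 = -0.9687
  y_4 = -2.5041 - 0.01*-25.0412 = -2.2537
Step 5: grad_x = 2*6*-0.9687 = -11.6243, grad_y = 2*5*-2.2537 = -22.537
  x_5 = -0.9687 - 0.01*-11.6243 = -0.8524
  y_5 = -2.2537 - 0.01*-22.537 = -2.0283
f(-0.8524, -2.0283) = 6*(-0.8524)^2 + 5*(-2.0283)^2 = 24.9307


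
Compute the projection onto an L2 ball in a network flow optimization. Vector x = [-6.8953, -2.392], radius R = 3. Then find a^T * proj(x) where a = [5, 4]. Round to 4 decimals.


Step 1: Compute ||x|| (intermediates to 6 decimals).
||x|| = sqrt((-6.8953)^2 + (-2.392)^2) = 7.298413
Step 2: Project.
Since ||x|| > R, scale = R/||x|| = 3/7.298413 = 0.411048, proj(x) = scale * x
proj(x) = [-2.834299, -0.983227]
Step 3: Dot product.
a^T * proj(x) = 5*(-2.834299) + 4*(-0.983227) = -18.1044


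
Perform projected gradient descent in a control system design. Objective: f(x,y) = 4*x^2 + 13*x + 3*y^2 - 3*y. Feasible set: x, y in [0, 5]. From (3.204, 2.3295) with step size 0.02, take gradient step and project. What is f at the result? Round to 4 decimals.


Step 1: Compute gradient at (3.204, 2.3295).
grad_x = 2*4*3.204 + 13 = 38.632
grad_y = 2*3*2.3295 - 3 = 10.977
Step 2: Gradient step.
x_raw = 3.204 - 0.02*38.632 = 2.4314
y_raw = 2.3295 - 0.02*10.977 = 2.11
Step 3: Project onto [0, 5].
x_proj = clip(2.4314) = 2.4314
y_proj = clip(2.11) = 2.11
Step 4: Evaluate f.
f(2.4314, 2.11) = 62.2796


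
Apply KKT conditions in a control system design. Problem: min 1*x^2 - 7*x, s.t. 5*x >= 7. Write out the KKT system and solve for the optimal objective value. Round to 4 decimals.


Step 1: Try lambda = 0 (constraint inactive).
Stationarity: 2*1*x - 7 = 0
x* = 7/(2*1) = 3.5
Check constraint: 5*3.5 = 17.5 >= 7 -- satisfied.
Step 2: Compute optimal value.
f(x*) = 1*3.5^2 - 7*3.5 = -12.25


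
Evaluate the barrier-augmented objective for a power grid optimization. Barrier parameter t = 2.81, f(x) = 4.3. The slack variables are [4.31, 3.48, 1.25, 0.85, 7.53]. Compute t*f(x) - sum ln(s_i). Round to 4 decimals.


Step 1: Compute log-barrier.
ln values: [1.4609, 1.247, 0.2231, -0.1625, 2.0189]
phi = -(1.4609 + 1.247 + 0.2231 - 0.1625 + 2.0189) = -4.7875
Step 2: Compute augmented objective.
t*f(x) = 2.81*4.3 = 12.083
Total = 12.083 - 4.7875 = 7.2955


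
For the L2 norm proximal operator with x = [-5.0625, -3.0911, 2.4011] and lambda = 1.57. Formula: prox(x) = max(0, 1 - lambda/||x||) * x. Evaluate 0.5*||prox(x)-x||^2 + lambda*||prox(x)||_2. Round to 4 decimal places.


Step 1: Compute ||x||.
||x|| = 6.3991
Step 2: Compute scaling factor.
scale = max(0, 1 - 1.57/6.3991) = 0.7547
Step 3: prox(x) = [-3.8204, -2.3327, 1.812]
||prox(x)|| = 4.8291
Step 4: Proximal objective.
0.5*||prox-x||^2 = 1.2325
lambda*||prox|| = 7.5817
Total = 8.8142


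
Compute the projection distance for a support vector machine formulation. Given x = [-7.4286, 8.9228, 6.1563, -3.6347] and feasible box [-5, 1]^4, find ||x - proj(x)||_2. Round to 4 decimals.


Project each component onto [-5, 1].
clip(-7.4286) = -5.0, clip(8.9228) = 1.0, clip(6.1563) = 1.0, clip(-3.6347) = -3.6347
Projection = [-5.0, 1.0, 1.0, -3.6347]
Squared diffs: [5.8981, 62.7708, 26.5874, 0.0]
Distance = sqrt(95.2563) = 9.7599


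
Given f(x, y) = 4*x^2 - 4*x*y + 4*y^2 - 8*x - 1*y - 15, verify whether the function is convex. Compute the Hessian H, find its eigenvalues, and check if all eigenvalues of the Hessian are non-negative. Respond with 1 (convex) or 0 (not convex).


The Hessian of f(x,y) = 4*x^2 - 4*x*y + 4*y^2 - 8*x - 1*y - 15 is:
H = [[8, -4], [-4, 8]]
Trace = 8 + 8 = 16
Determinant = 8*8 - (-4)^2 = 48
Discriminant = (16)^2 - 4*48 = 64.0
Eigenvalues: lambda_1 = 4.0, lambda_2 = 12.0
The function is convex.

1


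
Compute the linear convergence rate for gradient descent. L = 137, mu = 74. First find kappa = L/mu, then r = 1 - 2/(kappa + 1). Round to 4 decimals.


Step 1: Compute the condition number.
kappa = L/mu = 137/74 = 1.8514
Step 2: Compute the convergence rate.
r = 1 - 2/(kappa + 1) = 1 - 2*mu/(L + mu) = (L - mu)/(L + mu) = 63/211 = 0.2986


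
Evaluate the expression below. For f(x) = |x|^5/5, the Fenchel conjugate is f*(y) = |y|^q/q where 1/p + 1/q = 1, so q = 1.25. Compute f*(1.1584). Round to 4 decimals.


The conjugate exponent q satisfies 1/p + 1/q = 1.
p = 5, so q = 5/(5 - 1) = 1.25
|y|^q = 1.1584^1.25 = 1.2018
f*(1.1584) = 1.2018 / 1.25 = 0.9614


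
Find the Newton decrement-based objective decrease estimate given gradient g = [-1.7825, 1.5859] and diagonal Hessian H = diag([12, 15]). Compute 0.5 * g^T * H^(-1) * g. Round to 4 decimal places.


Step 1: H is diagonal, so H^(-1) * g = [-0.1485, 0.1057].
Step 2: g^T H^(-1) g = sum_i g_i^2 / H_ii
  = (-1.7825)^2/12 + (1.5859)^2/15
  = 0.2648 + 0.1677 = 0.4324
Step 3: Objective decrease = 0.5 * g^T H^(-1) g = 0.2162


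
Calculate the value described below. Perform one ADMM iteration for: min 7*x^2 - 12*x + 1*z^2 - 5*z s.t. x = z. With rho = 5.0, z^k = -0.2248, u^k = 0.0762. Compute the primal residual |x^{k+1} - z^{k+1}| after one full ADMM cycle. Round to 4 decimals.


ADMM iteration with rho = 5.0, z^k = -0.2248, u^k = 0.0762
Step 1: x-update.
Minimize 7*x^2 - 12*x + (5.0/2)*(x + 0.2248 + 0.0762)^2
FOC: (2*7 + 5.0)*x = 12 + 5.0*(-0.2248 - 0.0762)
x^{k+1} = 0.5524
Step 2: z-update.
Minimize 1*z^2 - 5*z + (5.0/2)*(0.5524 - z + 0.0762)^2
FOC: (2*1 + 5.0)*z = 5 + 5.0*(0.5524 + 0.0762)
z^{k+1} = 1.1633
Step 3: u-update.
u^{k+1} = 0.0762 + 0.5524 - 1.1633 = -0.5347
Step 4: Primal residual = |0.5524 - 1.1633| = 0.6109


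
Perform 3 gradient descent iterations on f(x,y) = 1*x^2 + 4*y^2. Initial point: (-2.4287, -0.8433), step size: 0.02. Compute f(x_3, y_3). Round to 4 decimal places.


Gradient descent on f(x,y) = 1*x^2 + 4*y^2.
Starting point: (-2.4287, -0.8433), alpha = 0.02
Step 1: grad_x = 2*1*-2.4287 = -4.8574, grad_y = 2*4*-0.8433 = -6.7464
  x_1 = -2.4287 - 0.02*-4.8574 = -2.3316
  y_1 = -0.8433 - 0.02*-6.7464 = -0.7084
Step 2: grad_x = 2*1*-2.3316 = -4.6631, grad_y = 2*4*-0.7084 = -5.667
  x_2 = -2.3316 - 0.02*-4.6631 = -2.2383
  y_2 = -0.7084 - 0.02*-5.667 = -0.595
Step 3: grad_x = 2*1*-2.2383 = -4.4766, grad_y = 2*4*-0.595 = -4.7603
  x_3 = -2.2383 - 0.02*-4.4766 = -2.1488
  y_3 = -0.595 - 0.02*-4.7603 = -0.4998
f(-2.1488, -0.4998) = 1*(-2.1488)^2 + 4*(-0.4998)^2 = 5.6165


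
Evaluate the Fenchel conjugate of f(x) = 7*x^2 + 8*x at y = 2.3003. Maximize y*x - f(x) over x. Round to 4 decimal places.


f*(y) = sup_x {y*x - a*x^2 - b*x} = sup_x {(y-b)*x - a*x^2}
FOC: (y - b) - 2a*x = 0 => x* = (y - b)/(2a)
x* = (2.3003 - 8)/(2*7) = -0.4071
f*(2.3003) = (y-b)^2/(4a) = (2.3003 - 8)^2/(4*7)
= 32.4866/28 = 1.1602


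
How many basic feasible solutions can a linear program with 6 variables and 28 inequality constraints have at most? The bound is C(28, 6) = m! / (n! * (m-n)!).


Each vertex corresponds to some choice of n active constraints out of m, so the number of vertices is at most C(m, n) = m! / (n!(m-n)!).
m = 28, n = 6
Numerator: 28 * 27 * 26 * 25 * 24 * 23
Denominator: 6! = 720
C(28, 6) = 376740


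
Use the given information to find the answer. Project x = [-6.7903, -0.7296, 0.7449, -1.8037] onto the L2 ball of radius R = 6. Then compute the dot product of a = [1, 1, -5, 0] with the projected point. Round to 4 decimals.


Step 1: Compute ||x|| (intermediates to 6 decimals).
||x|| = sqrt((-6.7903)^2 + (-0.7296)^2 + 0.7449^2 + (-1.8037)^2) = 7.102725
Step 2: Project.
Since ||x|| > R, scale = R/||x|| = 6/7.102725 = 0.844746, proj(x) = scale * x
proj(x) = [-5.736079, -0.616327, 0.629251, -1.523668]
Step 3: Dot product.
a^T * proj(x) = 1*(-5.736079) + 1*(-0.616327) - 5*0.629251 + 0*(-1.523668) = -9.4987


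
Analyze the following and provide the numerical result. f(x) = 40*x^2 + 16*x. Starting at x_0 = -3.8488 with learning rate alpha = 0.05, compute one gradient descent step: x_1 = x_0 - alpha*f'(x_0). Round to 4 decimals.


We compute the gradient at x_0 and apply the update.
f'(x) = 80*x + 16
f'(-3.8488) = 80*-3.8488 + 16 = -291.904
x_1 = -3.8488 - 0.05*-291.904 = 10.7464


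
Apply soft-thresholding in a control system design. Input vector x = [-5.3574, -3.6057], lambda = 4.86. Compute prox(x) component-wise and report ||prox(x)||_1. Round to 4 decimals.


Soft-thresholding with lambda = 4.86:
prox(-5.3574) = sign(-5.3574)*max(|-5.3574| - 4.86, 0) = -0.4974
prox(-3.6057) = sign(-3.6057)*max(|-3.6057| - 4.86, 0) = 0.0
prox(x) = [-0.4974, 0.0]
||prox(x)||_1 = 0.4974 + 0.0 = 0.4974


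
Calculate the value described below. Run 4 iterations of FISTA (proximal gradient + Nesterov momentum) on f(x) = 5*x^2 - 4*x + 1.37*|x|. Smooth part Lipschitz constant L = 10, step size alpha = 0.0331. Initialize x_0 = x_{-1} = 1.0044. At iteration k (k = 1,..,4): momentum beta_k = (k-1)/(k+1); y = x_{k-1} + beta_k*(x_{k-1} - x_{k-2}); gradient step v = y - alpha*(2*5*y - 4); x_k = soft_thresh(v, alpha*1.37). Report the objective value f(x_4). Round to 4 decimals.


FISTA on f(x) = 5*x^2 - 4*x + 1.37*|x|
L = 10, alpha = 0.0331
Iteration 1: beta = 0.0, y = 1.0044 + 0.0*(1.0044 - 1.0044) = 1.0044
  grad(y) = 6.044, v = y - alpha*grad = 0.8043
  prox(v) = soft_thresh(0.8043, 0.0453) = 0.759
Iteration 2: beta = 0.3333, y = 0.759 + 0.3333*(0.759 - 1.0044) = 0.6772
  grad(y) = 2.772, v = y - alpha*grad = 0.5854
  prox(v) = soft_thresh(0.5854, 0.0453) = 0.5401
Iteration 3: beta = 0.5, y = 0.5401 + 0.5*(0.5401 - 0.759) = 0.4306
  grad(y) = 0.3065, v = y - alpha*grad = 0.4205
  prox(v) = soft_thresh(0.4205, 0.0453) = 0.3752
Iteration 4: beta = 0.6, y = 0.3752 + 0.6*(0.3752 - 0.5401) = 0.2762
  grad(y) = -1.2381, v = y - alpha*grad = 0.3172
  prox(v) = soft_thresh(0.3172, 0.0453) = 0.2718
f(x_4) = 5*0.2718^2 - 4*0.2718 + 1.37*|0.2718| = -0.3455


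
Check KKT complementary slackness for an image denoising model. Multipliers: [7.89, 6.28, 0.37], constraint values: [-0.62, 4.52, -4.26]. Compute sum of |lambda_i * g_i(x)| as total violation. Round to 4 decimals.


KKT complementary slackness check:
lambda_1 * g_1 = 7.89 * -0.62 = -4.8918
lambda_2 * g_2 = 6.28 * 4.52 = 28.3856
lambda_3 * g_3 = 0.37 * -4.26 = -1.5762
Total violation = 4.8918 + 28.3856 + 1.5762 = 34.8536


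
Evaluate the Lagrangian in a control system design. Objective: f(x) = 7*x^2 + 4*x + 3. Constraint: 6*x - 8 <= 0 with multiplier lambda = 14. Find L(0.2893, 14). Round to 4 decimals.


Step 1: Evaluate f(x).
f(0.2893) = 7*0.2893^2 + 4*0.2893 + 3 = 4.7431
Step 2: Evaluate g(x).
g(0.2893) = 6*0.2893 - 8 = -6.2642
Step 3: Compute Lagrangian.
L = 4.7431 + 14*-6.2642 = -82.9557


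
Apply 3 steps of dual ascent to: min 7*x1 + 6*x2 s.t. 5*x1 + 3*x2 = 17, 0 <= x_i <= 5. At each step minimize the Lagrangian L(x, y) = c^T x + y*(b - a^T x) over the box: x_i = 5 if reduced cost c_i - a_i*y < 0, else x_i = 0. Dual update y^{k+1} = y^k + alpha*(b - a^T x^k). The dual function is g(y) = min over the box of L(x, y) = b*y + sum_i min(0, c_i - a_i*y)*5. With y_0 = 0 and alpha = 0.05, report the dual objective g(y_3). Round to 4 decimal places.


Dual ascent for LP: min 7*x1 + 6*x2, 5*x1 + 3*x2 = 17, 0 <= x_i <= 5
Step 1: y^k = 0.0, reduced costs: (7.0, 6.0)
  x^k = (0.0, 0.0), subgradient = b - a^T x = 17.0
  y^{k+1} = 0.0 + 0.05*17.0 = 0.85
Step 2: y^k = 0.85, reduced costs: (2.75, 3.45)
  x^k = (0.0, 0.0), subgradient = b - a^T x = 17.0
  y^{k+1} = 0.85 + 0.05*17.0 = 1.7
Step 3: y^k = 1.7, reduced costs: (-1.5, 0.9)
  x^k = (5.0, 0.0), subgradient = b - a^T x = -8.0
  y^{k+1} = 1.7 + 0.05*-8.0 = 1.3
Dual objective at y_3 = 1.3: reduced costs (0.5, 2.1), box minimizer x = (0.0, 0.0)
g(y_3) = b*y + (c1 - a1*y)*x1 + (c2 - a2*y)*x2 = 17*1.3 + 0.5*0.0 + 2.1*0.0 = 22.1 + 0.0 + 0.0 = 22.1


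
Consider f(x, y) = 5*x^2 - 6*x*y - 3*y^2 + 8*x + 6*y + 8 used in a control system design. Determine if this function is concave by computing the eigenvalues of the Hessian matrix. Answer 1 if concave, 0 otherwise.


The Hessian of f(x,y) = 5*x^2 - 6*x*y - 3*y^2 + 8*x + 6*y + 8 is:
H = [[10, -6], [-6, -6]]
Trace = 10 - 6 = 4
Determinant = 10*-6 - (-6)^2 = -96
Discriminant = (4)^2 - 4*-96 = 400.0
Eigenvalues: lambda_1 = -8.0, lambda_2 = 12.0
The function is not concave.

0


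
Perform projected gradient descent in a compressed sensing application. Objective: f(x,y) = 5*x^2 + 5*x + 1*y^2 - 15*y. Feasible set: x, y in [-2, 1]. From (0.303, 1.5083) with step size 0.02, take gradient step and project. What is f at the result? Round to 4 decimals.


Step 1: Compute gradient at (0.303, 1.5083).
grad_x = 2*5*0.303 + 5 = 8.03
grad_y = 2*1*1.5083 - 15 = -11.9834
Step 2: Gradient step.
x_raw = 0.303 - 0.02*8.03 = 0.1424
y_raw = 1.5083 - 0.02*-11.9834 = 1.748
Step 3: Project onto [-2, 1].
x_proj = clip(0.1424) = 0.1424
y_proj = clip(1.748) = 1.0
Step 4: Evaluate f.
f(0.1424, 1.0) = -13.1866


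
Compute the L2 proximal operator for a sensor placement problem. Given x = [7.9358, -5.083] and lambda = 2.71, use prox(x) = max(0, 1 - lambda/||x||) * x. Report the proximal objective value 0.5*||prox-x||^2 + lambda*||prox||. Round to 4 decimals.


Step 1: Compute ||x||.
||x|| = 9.4241
Step 2: Compute scaling factor.
scale = max(0, 1 - 2.71/9.4241) = 0.7124
Step 3: prox(x) = [5.6538, -3.6213]
||prox(x)|| = 6.7141
Step 4: Proximal objective.
0.5*||prox-x||^2 = 3.6721
lambda*||prox|| = 18.1952
Total = 21.8673


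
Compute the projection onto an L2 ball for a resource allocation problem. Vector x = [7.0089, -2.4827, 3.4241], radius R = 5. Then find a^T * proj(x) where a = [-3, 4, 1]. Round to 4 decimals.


Step 1: Compute ||x|| (intermediates to 6 decimals).
||x|| = sqrt(7.0089^2 + (-2.4827)^2 + 3.4241^2) = 8.186143
Step 2: Project.
Since ||x|| > R, scale = R/||x|| = 5/8.186143 = 0.610788, proj(x) = scale * x
proj(x) = [4.280952, -1.516403, 2.091399]
Step 3: Dot product.
a^T * proj(x) = -3*4.280952 + 4*(-1.516403) + 1*2.091399 = -16.8171


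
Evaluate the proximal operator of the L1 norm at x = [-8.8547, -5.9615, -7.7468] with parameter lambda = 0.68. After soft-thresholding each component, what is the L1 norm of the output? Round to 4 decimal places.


Soft-thresholding with lambda = 0.68:
prox(-8.8547) = sign(-8.8547)*max(|-8.8547| - 0.68, 0) = -8.1747
prox(-5.9615) = sign(-5.9615)*max(|-5.9615| - 0.68, 0) = -5.2815
prox(-7.7468) = sign(-7.7468)*max(|-7.7468| - 0.68, 0) = -7.0668
prox(x) = [-8.1747, -5.2815, -7.0668]
||prox(x)||_1 = 8.1747 + 5.2815 + 7.0668 = 20.523


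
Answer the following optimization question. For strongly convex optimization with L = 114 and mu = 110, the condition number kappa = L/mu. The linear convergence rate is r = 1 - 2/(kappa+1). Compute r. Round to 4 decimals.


Step 1: Compute the condition number.
kappa = L/mu = 114/110 = 1.0364
Step 2: Compute the convergence rate.
r = 1 - 2/(kappa + 1) = 1 - 2*mu/(L + mu) = (L - mu)/(L + mu) = 4/224 = 0.0179


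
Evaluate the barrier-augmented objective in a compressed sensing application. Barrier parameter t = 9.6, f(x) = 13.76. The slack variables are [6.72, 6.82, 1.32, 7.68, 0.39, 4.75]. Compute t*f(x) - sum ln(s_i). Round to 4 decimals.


Step 1: Compute log-barrier.
ln values: [1.9051, 1.9199, 0.2776, 2.0386, -0.9416, 1.5581]
phi = -(1.9051 + 1.9199 + 0.2776 + 2.0386 - 0.9416 + 1.5581) = -6.7577
Step 2: Compute augmented objective.
t*f(x) = 9.6*13.76 = 132.096
Total = 132.096 - 6.7577 = 125.3383


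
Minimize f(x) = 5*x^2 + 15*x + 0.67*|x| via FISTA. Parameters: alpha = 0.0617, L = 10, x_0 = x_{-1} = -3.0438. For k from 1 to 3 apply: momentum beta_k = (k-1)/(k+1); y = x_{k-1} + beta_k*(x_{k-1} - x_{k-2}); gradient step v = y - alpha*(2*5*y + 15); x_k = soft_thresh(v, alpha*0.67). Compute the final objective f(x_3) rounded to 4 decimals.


FISTA on f(x) = 5*x^2 + 15*x + 0.67*|x|
L = 10, alpha = 0.0617
Iteration 1: beta = 0.0, y = -3.0438 + 0.0*(-3.0438 + 3.0438) = -3.0438
  grad(y) = -15.438, v = y - alpha*grad = -2.0913
  prox(v) = soft_thresh(-2.0913, 0.0413) = -2.0499
Iteration 2: beta = 0.3333, y = -2.0499 + 0.3333*(-2.0499 + 3.0438) = -1.7186
  grad(y) = -2.1865, v = y - alpha*grad = -1.5837
  prox(v) = soft_thresh(-1.5837, 0.0413) = -1.5424
Iteration 3: beta = 0.5, y = -1.5424 + 0.5*(-1.5424 + 2.0499) = -1.2886
  grad(y) = 2.1136, v = y - alpha*grad = -1.419
  prox(v) = soft_thresh(-1.419, 0.0413) = -1.3777
f(x_3) = 5*(-1.3777)^2 + 15*(-1.3777) + 0.67*|-1.3777| = -10.2522


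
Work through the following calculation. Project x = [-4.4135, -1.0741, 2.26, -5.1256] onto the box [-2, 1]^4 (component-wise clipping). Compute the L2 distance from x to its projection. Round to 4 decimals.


Project each component onto [-2, 1].
clip(-4.4135) = -2.0, clip(-1.0741) = -1.0741, clip(2.26) = 1.0, clip(-5.1256) = -2.0
Projection = [-2.0, -1.0741, 1.0, -2.0]
Squared diffs: [5.825, 0.0, 1.5876, 9.7694]
Distance = sqrt(17.182) = 4.1451


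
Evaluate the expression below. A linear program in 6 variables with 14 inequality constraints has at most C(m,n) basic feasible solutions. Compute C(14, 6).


Each vertex corresponds to some choice of n active constraints out of m, so the number of vertices is at most C(m, n) = m! / (n!(m-n)!).
m = 14, n = 6
Numerator: 14 * 13 * 12 * 11 * 10 * 9
Denominator: 6! = 720
C(14, 6) = 3003


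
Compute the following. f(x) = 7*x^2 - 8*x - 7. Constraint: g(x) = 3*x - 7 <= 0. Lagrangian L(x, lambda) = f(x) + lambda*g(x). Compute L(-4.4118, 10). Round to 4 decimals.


Step 1: Evaluate f(x).
f(-4.4118) = 7*(-4.4118)^2 - 8*(-4.4118) - 7 = 164.5423
Step 2: Evaluate g(x).
g(-4.4118) = 3*-4.4118 - 7 = -20.2354
Step 3: Compute Lagrangian.
L = 164.5423 + 10*-20.2354 = -37.8117


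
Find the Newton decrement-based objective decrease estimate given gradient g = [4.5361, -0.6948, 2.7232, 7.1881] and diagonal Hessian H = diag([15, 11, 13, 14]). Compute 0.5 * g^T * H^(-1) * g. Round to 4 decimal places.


Step 1: H is diagonal, so H^(-1) * g = [0.3024, -0.0632, 0.2095, 0.5134].
Step 2: g^T H^(-1) g = sum_i g_i^2 / H_ii
  = (4.5361)^2/15 + (-0.6948)^2/11 + (2.7232)^2/13 + (7.1881)^2/14
  = 1.3717 + 0.0439 + 0.5704 + 3.6906 = 5.6767
Step 3: Objective decrease = 0.5 * g^T H^(-1) g = 2.8384


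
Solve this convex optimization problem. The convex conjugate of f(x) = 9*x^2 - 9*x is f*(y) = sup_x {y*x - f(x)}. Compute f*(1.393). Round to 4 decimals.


f*(y) = sup_x {y*x - a*x^2 - b*x} = sup_x {(y-b)*x - a*x^2}
FOC: (y - b) - 2a*x = 0 => x* = (y - b)/(2a)
x* = (1.393 + 9)/(2*9) = 0.5774
f*(1.393) = (y-b)^2/(4a) = (1.393 + 9)^2/(4*9)
= 108.0144/36 = 3.0004


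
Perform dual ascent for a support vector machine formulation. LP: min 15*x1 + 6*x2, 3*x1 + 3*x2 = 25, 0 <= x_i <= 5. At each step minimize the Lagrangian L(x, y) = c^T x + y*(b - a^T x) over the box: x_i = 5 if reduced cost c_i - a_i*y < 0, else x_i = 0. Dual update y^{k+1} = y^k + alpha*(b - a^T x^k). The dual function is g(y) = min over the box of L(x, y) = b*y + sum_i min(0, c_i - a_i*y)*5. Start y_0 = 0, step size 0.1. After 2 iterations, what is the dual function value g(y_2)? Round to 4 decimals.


Dual ascent for LP: min 15*x1 + 6*x2, 3*x1 + 3*x2 = 25, 0 <= x_i <= 5
Step 1: y^k = 0.0, reduced costs: (15.0, 6.0)
  x^k = (0.0, 0.0), subgradient = b - a^T x = 25.0
  y^{k+1} = 0.0 + 0.1*25.0 = 2.5
Step 2: y^k = 2.5, reduced costs: (7.5, -1.5)
  x^k = (0.0, 5.0), subgradient = b - a^T x = 10.0
  y^{k+1} = 2.5 + 0.1*10.0 = 3.5
Dual objective at y_2 = 3.5: reduced costs (4.5, -4.5), box minimizer x = (0.0, 5.0)
g(y_2) = b*y + (c1 - a1*y)*x1 + (c2 - a2*y)*x2 = 25*3.5 + 4.5*0.0 + (-4.5)*5.0 = 87.5 + 0.0 - 22.5 = 65.0


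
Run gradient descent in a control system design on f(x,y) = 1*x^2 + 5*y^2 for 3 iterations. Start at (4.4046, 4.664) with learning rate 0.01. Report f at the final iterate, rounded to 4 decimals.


Gradient descent on f(x,y) = 1*x^2 + 5*y^2.
Starting point: (4.4046, 4.664), alpha = 0.01
Step 1: grad_x = 2*1*4.4046 = 8.8092, grad_y = 2*5*4.664 = 46.64
  x_1 = 4.4046 - 0.01*8.8092 = 4.3165
  y_1 = 4.664 - 0.01*46.64 = 4.1976
Step 2: grad_x = 2*1*4.3165 = 8.633, grad_y = 2*5*4.1976 = 41.976
  x_2 = 4.3165 - 0.01*8.633 = 4.2302
  y_2 = 4.1976 - 0.01*41.976 = 3.7778
Step 3: grad_x = 2*1*4.2302 = 8.4604, grad_y = 2*5*3.7778 = 37.7784
  x_3 = 4.2302 - 0.01*8.4604 = 4.1456
  y_3 = 3.7778 - 0.01*37.7784 = 3.4001
f(4.1456, 3.4001) = 1*4.1456^2 + 5*3.4001^2 = 74.9877


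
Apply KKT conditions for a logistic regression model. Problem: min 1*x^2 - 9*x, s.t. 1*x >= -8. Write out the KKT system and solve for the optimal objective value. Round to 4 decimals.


Step 1: Try lambda = 0 (constraint inactive).
Stationarity: 2*1*x - 9 = 0
x* = 9/(2*1) = 4.5
Check constraint: 1*4.5 = 4.5 >= -8 -- satisfied.
Step 2: Compute optimal value.
f(x*) = 1*4.5^2 - 9*4.5 = -20.25


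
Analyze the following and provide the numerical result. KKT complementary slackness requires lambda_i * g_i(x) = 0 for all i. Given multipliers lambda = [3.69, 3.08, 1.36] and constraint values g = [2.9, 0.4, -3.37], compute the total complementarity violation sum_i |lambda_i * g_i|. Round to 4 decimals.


KKT complementary slackness check:
lambda_1 * g_1 = 3.69 * 2.9 = 10.701
lambda_2 * g_2 = 3.08 * 0.4 = 1.232
lambda_3 * g_3 = 1.36 * -3.37 = -4.5832
Total violation = 10.701 + 1.232 + 4.5832 = 16.5162


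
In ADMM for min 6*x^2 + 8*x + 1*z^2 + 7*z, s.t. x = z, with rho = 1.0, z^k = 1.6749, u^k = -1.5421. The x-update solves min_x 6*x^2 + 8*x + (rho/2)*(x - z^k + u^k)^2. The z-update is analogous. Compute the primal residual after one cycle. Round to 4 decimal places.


ADMM iteration with rho = 1.0, z^k = 1.6749, u^k = -1.5421
Step 1: x-update.
Minimize 6*x^2 + 8*x + (1.0/2)*(x - 1.6749 - 1.5421)^2
FOC: (2*6 + 1.0)*x = -8 + 1.0*(1.6749 + 1.5421)
x^{k+1} = -0.3679
Step 2: z-update.
Minimize 1*z^2 + 7*z + (1.0/2)*(-0.3679 - z - 1.5421)^2
FOC: (2*1 + 1.0)*z = -7 + 1.0*(-0.3679 - 1.5421)
z^{k+1} = -2.97
Step 3: u-update.
u^{k+1} = -1.5421 - 0.3679 + 2.97 = 1.06
Step 4: Primal residual = |-0.3679 + 2.97| = 2.6021
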